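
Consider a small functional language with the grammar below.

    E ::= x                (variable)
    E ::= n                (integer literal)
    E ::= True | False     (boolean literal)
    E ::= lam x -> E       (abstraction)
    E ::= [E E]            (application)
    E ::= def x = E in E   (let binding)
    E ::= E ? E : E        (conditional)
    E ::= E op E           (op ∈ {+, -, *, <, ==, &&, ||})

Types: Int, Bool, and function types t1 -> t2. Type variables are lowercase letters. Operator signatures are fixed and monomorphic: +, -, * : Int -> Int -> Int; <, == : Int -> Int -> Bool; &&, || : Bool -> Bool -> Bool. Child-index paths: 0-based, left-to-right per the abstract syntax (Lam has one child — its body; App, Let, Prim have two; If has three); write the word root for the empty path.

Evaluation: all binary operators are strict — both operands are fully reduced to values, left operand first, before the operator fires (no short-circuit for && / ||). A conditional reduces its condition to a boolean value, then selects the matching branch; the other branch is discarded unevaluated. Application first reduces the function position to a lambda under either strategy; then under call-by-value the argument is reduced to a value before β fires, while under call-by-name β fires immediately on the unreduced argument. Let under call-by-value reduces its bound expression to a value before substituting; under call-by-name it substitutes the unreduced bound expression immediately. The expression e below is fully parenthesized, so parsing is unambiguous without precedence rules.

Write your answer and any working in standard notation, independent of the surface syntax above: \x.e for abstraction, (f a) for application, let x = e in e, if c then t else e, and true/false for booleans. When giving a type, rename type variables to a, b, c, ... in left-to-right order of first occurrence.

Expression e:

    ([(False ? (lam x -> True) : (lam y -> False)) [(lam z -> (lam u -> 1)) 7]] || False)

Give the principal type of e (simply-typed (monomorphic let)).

Trace:
  unify Bool ~ Bool
\x._ : a -> Bool
\y._ : b -> Bool
  unify a -> Bool ~ b -> Bool
  unify a ~ b
  unify Bool ~ Bool
\u._ : d -> Int
\z._ : c -> d -> Int
  unify c -> d -> Int ~ Int -> e
  unify c ~ Int
  unify d -> Int ~ e
_ _ : d -> Int
  unify b -> Bool ~ (d -> Int) -> f
  unify b ~ d -> Int
  unify Bool ~ f
_ _ : Bool
  unify Bool ~ Bool
  unify Bool ~ Bool

Answer: Bool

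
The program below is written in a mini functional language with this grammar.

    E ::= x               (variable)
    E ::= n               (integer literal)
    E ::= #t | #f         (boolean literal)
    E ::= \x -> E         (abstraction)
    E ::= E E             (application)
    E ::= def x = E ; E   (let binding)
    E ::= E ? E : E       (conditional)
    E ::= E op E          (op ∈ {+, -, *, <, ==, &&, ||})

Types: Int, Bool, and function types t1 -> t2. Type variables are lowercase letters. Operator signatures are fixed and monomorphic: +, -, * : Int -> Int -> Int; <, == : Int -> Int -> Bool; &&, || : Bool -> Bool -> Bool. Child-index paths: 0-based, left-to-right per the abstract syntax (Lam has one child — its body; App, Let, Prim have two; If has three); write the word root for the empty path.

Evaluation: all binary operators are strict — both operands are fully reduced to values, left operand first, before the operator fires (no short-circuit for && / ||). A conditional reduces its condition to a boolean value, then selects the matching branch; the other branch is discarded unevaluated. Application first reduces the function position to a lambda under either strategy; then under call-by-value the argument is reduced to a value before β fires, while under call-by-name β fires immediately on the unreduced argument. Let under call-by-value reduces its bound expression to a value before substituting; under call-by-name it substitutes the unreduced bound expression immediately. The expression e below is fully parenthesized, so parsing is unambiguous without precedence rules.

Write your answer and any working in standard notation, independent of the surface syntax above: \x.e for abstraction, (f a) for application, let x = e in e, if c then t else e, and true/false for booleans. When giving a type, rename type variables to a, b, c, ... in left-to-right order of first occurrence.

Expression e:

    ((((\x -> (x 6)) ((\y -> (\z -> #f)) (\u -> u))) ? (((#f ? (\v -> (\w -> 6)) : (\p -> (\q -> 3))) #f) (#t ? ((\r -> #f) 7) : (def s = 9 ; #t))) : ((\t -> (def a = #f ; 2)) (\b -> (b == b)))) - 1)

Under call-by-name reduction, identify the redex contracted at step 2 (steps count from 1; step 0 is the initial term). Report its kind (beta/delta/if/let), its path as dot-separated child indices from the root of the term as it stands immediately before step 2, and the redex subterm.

Answer: beta at 0.0.0 : ((\y.(\z.false)) (\u.u))

Derivation:
step 0: ((if ((\x.(x 6)) ((\y.(\z.false)) (\u.u))) then (((if false then (\v.(\w.6)) else (\p.(\q.3))) false) (if true then ((\r.false) 7) else (let s = 9 in true))) else ((\t.(let a = false in 2)) (\b.(b == b)))) - 1)
step 1: [beta@0.0] ((if (((\y.(\z.false)) (\u.u)) 6) then (((if false then (\v.(\w.6)) else (\p.(\q.3))) false) (if true then ((\r.false) 7) else (let s = 9 in true))) else ((\t.(let a = false in 2)) (\b.(b == b)))) - 1)
step 2: [beta@0.0.0] ((if ((\z.false) 6) then (((if false then (\v.(\w.6)) else (\p.(\q.3))) false) (if true then ((\r.false) 7) else (let s = 9 in true))) else ((\t.(let a = false in 2)) (\b.(b == b)))) - 1)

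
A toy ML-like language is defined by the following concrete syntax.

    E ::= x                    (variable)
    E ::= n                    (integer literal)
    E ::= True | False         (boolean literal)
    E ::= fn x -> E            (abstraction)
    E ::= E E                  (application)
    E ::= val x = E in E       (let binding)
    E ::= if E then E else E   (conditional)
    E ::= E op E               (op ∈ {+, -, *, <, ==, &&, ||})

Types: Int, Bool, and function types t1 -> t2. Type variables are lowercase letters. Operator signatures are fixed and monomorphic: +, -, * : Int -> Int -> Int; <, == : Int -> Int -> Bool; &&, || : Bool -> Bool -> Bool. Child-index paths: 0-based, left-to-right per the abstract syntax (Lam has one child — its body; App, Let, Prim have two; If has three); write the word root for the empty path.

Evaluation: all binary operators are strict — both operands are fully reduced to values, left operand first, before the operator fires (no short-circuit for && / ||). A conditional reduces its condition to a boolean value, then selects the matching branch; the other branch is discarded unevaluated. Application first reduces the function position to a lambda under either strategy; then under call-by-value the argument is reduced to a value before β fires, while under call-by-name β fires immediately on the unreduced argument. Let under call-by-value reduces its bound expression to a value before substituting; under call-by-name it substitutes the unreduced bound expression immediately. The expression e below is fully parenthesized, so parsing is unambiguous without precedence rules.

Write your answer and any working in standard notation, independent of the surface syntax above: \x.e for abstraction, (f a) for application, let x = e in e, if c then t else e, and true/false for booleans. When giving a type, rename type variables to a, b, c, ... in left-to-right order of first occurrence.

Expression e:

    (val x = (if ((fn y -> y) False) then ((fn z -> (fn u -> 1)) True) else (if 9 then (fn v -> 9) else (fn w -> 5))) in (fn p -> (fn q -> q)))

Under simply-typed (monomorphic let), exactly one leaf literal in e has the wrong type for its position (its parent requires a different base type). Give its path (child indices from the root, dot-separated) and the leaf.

Trace:
y : a
\y._ : a -> a
  unify a -> a ~ Bool -> b
  unify a ~ Bool
  unify Bool ~ b
_ _ : Bool
  unify Bool ~ Bool
\u._ : d -> Int
\z._ : c -> d -> Int
  unify c -> d -> Int ~ Bool -> e
  unify c ~ Bool
  unify d -> Int ~ e
_ _ : d -> Int
  unify Int ~ Bool
  FAIL: mismatch Int ~ Bool

Answer: 0.2.0 : 9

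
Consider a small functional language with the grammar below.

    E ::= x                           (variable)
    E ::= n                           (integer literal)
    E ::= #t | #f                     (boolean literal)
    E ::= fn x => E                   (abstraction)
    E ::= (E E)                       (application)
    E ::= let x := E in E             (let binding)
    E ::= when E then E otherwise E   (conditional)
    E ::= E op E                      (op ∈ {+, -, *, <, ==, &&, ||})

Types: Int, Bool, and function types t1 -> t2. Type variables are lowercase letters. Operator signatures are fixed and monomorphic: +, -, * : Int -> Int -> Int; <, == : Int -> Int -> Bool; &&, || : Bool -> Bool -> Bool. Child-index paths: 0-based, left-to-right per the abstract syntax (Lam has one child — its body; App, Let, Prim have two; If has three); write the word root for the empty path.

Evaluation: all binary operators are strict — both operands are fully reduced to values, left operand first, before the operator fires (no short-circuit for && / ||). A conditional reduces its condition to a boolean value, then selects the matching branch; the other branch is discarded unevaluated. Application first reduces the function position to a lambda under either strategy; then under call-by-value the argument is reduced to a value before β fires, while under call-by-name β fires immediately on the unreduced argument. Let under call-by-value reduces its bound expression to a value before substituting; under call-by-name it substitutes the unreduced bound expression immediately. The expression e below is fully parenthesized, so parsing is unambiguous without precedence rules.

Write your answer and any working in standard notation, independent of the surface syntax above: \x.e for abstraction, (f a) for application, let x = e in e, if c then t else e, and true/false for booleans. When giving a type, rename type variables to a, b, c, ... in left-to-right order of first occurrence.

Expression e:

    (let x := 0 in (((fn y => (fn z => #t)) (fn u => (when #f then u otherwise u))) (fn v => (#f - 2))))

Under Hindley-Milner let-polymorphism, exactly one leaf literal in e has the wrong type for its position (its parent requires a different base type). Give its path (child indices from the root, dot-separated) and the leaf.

Answer: 1.1.0.0 : false

Working:
let x : Int
\z._ : b -> Bool
\y._ : a -> b -> Bool
  unify Bool ~ Bool
u : c
u : c
  unify c ~ c
\u._ : c -> c
  unify a -> b -> Bool ~ (c -> c) -> d
  unify a ~ c -> c
  unify b -> Bool ~ d
_ _ : b -> Bool
  unify Bool ~ Int
  FAIL: mismatch Bool ~ Int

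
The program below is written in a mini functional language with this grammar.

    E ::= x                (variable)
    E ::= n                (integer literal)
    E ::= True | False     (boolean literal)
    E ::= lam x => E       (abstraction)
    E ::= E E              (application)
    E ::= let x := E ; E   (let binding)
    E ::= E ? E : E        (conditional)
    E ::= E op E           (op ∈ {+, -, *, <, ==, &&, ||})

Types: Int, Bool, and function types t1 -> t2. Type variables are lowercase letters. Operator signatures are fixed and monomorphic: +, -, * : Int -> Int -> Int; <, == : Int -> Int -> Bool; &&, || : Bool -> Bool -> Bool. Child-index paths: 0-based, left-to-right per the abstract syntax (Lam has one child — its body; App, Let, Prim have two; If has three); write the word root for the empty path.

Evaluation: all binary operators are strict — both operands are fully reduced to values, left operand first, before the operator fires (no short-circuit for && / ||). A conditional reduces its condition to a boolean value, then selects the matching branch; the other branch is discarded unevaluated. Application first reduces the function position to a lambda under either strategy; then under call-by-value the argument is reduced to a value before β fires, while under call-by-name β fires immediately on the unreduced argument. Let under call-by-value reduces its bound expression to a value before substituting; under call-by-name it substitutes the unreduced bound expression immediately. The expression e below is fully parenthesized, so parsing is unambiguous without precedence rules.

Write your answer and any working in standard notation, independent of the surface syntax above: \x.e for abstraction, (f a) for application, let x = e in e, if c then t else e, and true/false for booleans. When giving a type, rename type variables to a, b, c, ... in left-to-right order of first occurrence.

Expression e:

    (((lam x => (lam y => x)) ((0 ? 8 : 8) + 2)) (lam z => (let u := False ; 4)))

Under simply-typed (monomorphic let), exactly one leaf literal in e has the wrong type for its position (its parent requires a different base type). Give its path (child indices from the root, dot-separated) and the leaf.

Answer: 0.1.0.0 : 0

Trace:
x : a
\y._ : b -> a
\x._ : a -> b -> a
  unify Int ~ Bool
  FAIL: mismatch Int ~ Bool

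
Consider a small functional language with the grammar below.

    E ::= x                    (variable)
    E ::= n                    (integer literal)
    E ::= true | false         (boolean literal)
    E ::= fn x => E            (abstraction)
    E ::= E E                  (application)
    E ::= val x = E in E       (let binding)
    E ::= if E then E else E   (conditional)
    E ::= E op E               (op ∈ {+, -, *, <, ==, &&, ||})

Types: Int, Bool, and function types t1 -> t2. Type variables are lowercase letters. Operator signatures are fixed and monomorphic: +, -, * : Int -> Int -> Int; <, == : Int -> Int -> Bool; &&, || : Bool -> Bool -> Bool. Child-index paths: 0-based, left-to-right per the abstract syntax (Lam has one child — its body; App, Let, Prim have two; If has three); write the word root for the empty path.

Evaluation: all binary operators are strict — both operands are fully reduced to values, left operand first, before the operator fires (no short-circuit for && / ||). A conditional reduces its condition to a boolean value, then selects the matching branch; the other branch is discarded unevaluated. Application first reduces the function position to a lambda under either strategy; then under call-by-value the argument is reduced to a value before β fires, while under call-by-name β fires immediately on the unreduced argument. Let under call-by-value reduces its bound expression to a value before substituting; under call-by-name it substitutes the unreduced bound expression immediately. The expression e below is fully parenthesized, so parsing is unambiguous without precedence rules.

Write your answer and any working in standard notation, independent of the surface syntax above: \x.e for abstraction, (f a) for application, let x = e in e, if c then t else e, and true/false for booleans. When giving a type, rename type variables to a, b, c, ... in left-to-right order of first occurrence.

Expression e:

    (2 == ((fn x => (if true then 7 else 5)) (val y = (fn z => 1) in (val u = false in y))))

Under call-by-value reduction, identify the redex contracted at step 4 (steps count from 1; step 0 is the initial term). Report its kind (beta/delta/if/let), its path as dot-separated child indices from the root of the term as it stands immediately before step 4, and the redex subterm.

Derivation:
step 0: (2 == ((\x.(if true then 7 else 5)) (let y = (\z.1) in (let u = false in y))))
step 1: [let@1.1] (2 == ((\x.(if true then 7 else 5)) (let u = false in (\z.1))))
step 2: [let@1.1] (2 == ((\x.(if true then 7 else 5)) (\z.1)))
step 3: [beta@1] (2 == (if true then 7 else 5))
step 4: [if@1] (2 == 7)

Answer: if at 1 : (if true then 7 else 5)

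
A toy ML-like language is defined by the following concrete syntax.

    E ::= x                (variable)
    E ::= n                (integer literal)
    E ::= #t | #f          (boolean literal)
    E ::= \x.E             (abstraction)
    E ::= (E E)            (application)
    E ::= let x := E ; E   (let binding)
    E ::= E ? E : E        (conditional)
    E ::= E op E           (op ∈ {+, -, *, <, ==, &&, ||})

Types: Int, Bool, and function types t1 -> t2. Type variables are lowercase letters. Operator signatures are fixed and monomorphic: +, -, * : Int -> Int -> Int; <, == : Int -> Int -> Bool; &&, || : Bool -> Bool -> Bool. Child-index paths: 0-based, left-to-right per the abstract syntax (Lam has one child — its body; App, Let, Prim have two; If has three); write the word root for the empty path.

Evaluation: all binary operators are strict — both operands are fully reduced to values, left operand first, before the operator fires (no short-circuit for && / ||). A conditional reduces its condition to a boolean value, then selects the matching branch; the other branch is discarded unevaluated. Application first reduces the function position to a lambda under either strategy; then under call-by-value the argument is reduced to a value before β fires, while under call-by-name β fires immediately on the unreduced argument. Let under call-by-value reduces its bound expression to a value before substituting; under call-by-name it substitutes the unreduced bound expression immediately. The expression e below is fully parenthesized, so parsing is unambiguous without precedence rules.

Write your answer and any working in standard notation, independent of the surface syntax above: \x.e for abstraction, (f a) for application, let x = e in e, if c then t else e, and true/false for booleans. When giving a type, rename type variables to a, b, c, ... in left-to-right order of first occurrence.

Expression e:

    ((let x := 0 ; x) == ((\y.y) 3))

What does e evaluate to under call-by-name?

Derivation:
step 0: ((let x = 0 in x) == ((\y.y) 3))
step 1: [let@0] (0 == ((\y.y) 3))
step 2: [beta@1] (0 == 3)
step 3: [delta@root] false

Answer: false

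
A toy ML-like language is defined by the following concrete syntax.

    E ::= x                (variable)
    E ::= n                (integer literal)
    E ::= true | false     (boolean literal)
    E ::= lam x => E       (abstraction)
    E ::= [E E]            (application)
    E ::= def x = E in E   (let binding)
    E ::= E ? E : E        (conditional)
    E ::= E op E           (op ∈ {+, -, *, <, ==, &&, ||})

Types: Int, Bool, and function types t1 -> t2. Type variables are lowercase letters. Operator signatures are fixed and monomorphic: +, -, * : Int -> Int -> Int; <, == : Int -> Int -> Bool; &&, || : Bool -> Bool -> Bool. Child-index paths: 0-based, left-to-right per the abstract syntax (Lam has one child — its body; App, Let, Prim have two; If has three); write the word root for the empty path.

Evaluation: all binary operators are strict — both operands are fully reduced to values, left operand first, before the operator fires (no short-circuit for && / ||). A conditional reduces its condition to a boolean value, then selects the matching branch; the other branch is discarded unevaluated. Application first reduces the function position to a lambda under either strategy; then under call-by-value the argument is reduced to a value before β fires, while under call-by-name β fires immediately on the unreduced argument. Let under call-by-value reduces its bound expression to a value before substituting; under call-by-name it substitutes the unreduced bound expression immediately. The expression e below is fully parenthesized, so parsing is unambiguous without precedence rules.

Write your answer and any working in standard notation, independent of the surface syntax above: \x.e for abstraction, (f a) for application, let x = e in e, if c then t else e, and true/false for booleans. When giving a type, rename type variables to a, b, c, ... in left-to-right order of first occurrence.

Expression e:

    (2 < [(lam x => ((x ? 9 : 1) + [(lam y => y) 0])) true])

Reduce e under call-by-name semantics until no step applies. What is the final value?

Derivation:
step 0: (2 < ((\x.((if x then 9 else 1) + ((\y.y) 0))) true))
step 1: [beta@1] (2 < ((if true then 9 else 1) + ((\y.y) 0)))
step 2: [if@1.0] (2 < (9 + ((\y.y) 0)))
step 3: [beta@1.1] (2 < (9 + 0))
step 4: [delta@1] (2 < 9)
step 5: [delta@root] true

Answer: true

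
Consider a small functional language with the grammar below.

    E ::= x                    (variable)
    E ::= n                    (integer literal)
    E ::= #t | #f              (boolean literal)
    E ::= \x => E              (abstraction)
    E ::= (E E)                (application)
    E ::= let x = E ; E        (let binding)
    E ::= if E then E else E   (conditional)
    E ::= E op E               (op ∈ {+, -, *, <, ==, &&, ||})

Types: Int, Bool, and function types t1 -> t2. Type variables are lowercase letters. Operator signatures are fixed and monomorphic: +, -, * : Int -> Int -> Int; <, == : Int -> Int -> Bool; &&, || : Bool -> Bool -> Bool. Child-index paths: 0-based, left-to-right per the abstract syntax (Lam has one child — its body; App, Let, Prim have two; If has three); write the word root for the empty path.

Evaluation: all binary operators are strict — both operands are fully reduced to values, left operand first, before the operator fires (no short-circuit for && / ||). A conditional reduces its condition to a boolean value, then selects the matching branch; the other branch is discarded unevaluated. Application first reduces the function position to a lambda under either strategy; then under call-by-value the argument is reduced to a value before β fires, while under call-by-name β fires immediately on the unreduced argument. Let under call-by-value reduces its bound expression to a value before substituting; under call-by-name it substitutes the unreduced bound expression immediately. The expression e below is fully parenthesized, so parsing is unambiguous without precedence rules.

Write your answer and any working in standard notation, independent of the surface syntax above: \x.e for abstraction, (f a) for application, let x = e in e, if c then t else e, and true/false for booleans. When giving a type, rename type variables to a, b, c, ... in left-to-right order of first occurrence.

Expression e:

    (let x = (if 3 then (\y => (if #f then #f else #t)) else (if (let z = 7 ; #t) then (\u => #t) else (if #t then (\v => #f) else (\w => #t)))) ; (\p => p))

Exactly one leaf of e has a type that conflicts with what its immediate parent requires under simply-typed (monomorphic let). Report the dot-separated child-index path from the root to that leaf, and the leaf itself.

Answer: 0.0 : 3

Derivation:
  unify Int ~ Bool
  FAIL: mismatch Int ~ Bool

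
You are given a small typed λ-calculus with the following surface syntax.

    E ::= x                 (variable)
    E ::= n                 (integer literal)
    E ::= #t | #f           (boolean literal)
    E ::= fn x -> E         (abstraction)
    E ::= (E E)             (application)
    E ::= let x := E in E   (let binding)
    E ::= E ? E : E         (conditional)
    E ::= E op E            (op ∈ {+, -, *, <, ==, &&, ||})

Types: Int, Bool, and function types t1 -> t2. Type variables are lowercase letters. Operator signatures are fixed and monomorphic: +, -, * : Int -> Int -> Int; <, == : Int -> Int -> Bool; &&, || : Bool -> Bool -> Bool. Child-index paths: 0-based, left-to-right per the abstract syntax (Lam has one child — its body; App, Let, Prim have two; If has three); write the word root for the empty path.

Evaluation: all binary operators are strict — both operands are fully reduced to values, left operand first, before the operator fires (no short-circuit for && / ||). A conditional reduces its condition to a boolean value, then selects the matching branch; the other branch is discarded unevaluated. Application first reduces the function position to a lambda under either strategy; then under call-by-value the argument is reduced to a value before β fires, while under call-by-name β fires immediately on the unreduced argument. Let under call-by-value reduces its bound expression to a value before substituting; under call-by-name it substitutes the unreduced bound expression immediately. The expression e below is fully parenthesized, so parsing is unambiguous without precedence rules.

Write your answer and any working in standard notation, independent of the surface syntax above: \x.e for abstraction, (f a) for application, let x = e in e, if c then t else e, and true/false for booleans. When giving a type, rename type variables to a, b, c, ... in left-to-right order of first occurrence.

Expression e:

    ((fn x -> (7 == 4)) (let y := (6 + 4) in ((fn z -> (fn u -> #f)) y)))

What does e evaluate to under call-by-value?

Working:
step 0: ((\x.(7 == 4)) (let y = (6 + 4) in ((\z.(\u.false)) y)))
step 1: [delta@1.0] ((\x.(7 == 4)) (let y = 10 in ((\z.(\u.false)) y)))
step 2: [let@1] ((\x.(7 == 4)) ((\z.(\u.false)) 10))
step 3: [beta@1] ((\x.(7 == 4)) (\u.false))
step 4: [beta@root] (7 == 4)
step 5: [delta@root] false

Answer: false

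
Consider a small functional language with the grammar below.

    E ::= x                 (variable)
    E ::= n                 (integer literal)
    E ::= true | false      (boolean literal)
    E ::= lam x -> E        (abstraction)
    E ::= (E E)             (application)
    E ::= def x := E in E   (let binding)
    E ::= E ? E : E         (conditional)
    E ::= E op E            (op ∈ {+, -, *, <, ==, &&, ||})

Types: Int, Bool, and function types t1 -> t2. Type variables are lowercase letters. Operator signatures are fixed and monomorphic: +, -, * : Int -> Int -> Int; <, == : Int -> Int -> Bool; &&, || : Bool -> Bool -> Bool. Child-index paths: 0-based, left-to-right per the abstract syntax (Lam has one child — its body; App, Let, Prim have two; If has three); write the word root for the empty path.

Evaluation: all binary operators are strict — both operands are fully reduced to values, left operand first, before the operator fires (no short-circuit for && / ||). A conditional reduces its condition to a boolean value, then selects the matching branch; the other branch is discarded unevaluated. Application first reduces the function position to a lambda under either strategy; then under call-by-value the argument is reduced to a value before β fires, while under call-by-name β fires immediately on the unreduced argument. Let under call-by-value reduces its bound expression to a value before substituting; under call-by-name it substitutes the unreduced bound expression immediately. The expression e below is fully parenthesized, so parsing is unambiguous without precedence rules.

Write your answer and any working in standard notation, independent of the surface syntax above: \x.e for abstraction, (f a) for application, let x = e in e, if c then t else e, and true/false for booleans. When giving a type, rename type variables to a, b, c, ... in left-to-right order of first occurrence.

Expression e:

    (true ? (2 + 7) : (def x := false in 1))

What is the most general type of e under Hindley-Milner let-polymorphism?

Derivation:
  unify Bool ~ Bool
  unify Int ~ Int
  unify Int ~ Int
let x : Bool
  unify Int ~ Int

Answer: Int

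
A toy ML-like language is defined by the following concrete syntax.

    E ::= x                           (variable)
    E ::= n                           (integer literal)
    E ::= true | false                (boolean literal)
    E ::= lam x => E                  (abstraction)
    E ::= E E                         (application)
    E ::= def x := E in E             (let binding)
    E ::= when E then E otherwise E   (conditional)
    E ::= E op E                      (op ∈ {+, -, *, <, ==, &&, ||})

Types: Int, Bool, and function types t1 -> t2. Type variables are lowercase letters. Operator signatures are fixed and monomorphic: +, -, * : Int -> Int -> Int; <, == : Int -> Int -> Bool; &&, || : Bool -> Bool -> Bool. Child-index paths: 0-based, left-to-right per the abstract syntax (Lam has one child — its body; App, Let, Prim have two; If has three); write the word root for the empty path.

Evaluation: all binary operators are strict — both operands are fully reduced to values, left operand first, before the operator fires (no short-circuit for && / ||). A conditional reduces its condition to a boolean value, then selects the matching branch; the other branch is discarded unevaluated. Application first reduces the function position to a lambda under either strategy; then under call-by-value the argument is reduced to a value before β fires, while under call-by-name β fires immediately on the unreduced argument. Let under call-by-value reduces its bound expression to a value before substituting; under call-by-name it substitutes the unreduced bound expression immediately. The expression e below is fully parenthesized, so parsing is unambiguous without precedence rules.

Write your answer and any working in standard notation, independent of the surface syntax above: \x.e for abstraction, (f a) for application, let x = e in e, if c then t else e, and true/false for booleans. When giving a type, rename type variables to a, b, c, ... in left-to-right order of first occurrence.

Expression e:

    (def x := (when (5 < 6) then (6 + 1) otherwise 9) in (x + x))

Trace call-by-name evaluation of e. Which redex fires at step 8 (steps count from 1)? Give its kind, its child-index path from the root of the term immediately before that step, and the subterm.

Working:
step 0: (let x = (if (5 < 6) then (6 + 1) else 9) in (x + x))
step 1: [let@root] ((if (5 < 6) then (6 + 1) else 9) + (if (5 < 6) then (6 + 1) else 9))
step 2: [delta@0.0] ((if true then (6 + 1) else 9) + (if (5 < 6) then (6 + 1) else 9))
step 3: [if@0] ((6 + 1) + (if (5 < 6) then (6 + 1) else 9))
step 4: [delta@0] (7 + (if (5 < 6) then (6 + 1) else 9))
step 5: [delta@1.0] (7 + (if true then (6 + 1) else 9))
step 6: [if@1] (7 + (6 + 1))
step 7: [delta@1] (7 + 7)
step 8: [delta@root] 14

Answer: delta at root : (7 + 7)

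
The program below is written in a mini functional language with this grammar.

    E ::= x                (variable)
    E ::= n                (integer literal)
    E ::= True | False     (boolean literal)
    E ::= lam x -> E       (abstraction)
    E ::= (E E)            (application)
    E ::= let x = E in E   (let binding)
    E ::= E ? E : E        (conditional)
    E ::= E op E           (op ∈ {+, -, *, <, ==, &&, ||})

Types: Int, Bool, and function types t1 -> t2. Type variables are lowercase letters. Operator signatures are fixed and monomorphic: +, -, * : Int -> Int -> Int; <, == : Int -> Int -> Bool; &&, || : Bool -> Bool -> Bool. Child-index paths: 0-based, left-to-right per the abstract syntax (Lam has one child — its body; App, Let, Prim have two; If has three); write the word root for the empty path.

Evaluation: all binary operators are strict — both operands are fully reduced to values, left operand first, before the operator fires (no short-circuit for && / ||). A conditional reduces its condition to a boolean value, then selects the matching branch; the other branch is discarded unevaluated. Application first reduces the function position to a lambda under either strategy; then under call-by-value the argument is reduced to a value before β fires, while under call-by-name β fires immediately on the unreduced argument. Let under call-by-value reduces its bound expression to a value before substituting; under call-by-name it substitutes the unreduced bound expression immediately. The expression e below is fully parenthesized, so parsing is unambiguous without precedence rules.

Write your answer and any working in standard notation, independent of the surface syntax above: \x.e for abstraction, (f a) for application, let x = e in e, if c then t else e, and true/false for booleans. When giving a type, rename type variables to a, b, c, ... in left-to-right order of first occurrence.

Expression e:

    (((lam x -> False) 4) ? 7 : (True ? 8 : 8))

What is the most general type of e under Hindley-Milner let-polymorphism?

Answer: Int

Derivation:
\x._ : a -> Bool
  unify a -> Bool ~ Int -> b
  unify a ~ Int
  unify Bool ~ b
_ _ : Bool
  unify Bool ~ Bool
  unify Bool ~ Bool
  unify Int ~ Int
  unify Int ~ Int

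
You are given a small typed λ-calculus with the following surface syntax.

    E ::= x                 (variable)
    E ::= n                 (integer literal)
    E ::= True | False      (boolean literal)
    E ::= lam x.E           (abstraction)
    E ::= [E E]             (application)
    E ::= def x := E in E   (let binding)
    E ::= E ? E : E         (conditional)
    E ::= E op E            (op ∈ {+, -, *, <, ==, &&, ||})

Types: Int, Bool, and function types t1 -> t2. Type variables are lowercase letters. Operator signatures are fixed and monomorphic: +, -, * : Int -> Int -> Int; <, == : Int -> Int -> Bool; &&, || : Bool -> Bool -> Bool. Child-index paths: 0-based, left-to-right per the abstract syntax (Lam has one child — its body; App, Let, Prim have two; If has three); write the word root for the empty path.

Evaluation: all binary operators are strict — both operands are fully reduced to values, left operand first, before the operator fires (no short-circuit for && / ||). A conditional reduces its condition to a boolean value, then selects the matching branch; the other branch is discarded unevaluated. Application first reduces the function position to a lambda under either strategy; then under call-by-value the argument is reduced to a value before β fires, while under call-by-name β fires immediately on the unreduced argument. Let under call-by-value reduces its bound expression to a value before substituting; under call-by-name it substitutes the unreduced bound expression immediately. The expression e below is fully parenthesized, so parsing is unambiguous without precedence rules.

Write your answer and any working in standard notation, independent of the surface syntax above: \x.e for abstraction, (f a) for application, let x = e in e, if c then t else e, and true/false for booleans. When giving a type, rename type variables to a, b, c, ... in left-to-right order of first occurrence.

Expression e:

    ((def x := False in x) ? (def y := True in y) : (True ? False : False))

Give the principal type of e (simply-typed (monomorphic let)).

Answer: Bool

Trace:
let x : Bool
x : Bool
  unify Bool ~ Bool
let y : Bool
y : Bool
  unify Bool ~ Bool
  unify Bool ~ Bool
  unify Bool ~ Bool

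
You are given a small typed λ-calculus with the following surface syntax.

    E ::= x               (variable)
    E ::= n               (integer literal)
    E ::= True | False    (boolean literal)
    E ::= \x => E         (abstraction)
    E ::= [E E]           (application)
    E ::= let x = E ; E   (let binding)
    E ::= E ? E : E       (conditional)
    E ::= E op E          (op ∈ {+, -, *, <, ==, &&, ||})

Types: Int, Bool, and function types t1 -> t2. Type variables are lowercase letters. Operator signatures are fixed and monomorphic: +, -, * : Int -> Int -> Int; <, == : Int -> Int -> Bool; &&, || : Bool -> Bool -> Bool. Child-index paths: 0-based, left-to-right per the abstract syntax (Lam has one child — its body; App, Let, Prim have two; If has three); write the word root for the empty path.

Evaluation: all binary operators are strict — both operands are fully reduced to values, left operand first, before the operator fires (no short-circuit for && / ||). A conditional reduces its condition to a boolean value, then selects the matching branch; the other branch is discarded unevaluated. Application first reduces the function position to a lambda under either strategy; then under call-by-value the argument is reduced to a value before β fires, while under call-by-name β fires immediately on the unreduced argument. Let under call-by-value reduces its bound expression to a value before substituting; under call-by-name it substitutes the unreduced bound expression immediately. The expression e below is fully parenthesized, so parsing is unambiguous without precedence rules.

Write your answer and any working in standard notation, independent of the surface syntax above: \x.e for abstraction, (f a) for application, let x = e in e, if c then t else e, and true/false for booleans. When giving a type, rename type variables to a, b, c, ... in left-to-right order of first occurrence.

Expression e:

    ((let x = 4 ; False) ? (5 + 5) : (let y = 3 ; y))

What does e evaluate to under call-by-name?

Trace:
step 0: (if (let x = 4 in false) then (5 + 5) else (let y = 3 in y))
step 1: [let@0] (if false then (5 + 5) else (let y = 3 in y))
step 2: [if@root] (let y = 3 in y)
step 3: [let@root] 3

Answer: 3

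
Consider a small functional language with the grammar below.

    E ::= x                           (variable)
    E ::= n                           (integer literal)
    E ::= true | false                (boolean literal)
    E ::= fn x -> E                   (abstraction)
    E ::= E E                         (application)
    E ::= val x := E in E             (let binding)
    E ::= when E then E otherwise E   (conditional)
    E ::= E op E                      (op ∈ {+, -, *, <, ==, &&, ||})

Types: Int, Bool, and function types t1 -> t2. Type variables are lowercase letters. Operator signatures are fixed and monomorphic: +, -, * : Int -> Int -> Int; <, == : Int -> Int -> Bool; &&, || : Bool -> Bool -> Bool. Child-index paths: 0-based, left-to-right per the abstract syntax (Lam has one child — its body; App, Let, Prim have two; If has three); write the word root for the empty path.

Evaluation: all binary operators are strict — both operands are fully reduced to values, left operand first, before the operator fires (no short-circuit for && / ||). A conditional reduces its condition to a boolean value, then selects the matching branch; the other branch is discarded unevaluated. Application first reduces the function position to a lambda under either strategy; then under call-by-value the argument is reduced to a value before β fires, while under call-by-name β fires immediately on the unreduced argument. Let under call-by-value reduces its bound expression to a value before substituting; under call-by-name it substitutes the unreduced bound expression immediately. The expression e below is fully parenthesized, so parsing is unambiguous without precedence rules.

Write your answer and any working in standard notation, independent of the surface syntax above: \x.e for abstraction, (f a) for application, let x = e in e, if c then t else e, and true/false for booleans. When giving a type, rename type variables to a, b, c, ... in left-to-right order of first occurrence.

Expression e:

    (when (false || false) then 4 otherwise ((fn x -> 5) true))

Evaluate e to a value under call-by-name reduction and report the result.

Working:
step 0: (if (false || false) then 4 else ((\x.5) true))
step 1: [delta@0] (if false then 4 else ((\x.5) true))
step 2: [if@root] ((\x.5) true)
step 3: [beta@root] 5

Answer: 5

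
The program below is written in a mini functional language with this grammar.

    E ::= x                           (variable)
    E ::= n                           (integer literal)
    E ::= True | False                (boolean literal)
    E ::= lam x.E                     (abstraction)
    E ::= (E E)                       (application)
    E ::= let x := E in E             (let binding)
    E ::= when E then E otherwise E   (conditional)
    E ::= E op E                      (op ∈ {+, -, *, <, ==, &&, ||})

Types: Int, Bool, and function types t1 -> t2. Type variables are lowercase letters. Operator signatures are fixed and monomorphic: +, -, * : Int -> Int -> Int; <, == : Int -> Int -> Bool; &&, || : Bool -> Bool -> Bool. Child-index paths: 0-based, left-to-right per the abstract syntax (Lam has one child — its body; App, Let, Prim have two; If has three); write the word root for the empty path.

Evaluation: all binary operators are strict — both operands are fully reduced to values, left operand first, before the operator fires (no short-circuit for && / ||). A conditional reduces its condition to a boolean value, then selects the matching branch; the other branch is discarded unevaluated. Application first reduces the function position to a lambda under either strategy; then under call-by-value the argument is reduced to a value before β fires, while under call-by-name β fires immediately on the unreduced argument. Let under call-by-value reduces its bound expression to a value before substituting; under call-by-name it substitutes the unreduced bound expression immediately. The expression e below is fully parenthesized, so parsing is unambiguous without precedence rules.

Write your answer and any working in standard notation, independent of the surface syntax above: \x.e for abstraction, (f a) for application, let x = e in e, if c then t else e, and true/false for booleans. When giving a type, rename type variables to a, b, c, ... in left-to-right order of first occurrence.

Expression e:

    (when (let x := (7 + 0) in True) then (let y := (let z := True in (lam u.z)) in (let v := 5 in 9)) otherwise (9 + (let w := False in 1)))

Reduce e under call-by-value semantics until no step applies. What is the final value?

Answer: 9

Trace:
step 0: (if (let x = (7 + 0) in true) then (let y = (let z = true in (\u.z)) in (let v = 5 in 9)) else (9 + (let w = false in 1)))
step 1: [delta@0.0] (if (let x = 7 in true) then (let y = (let z = true in (\u.z)) in (let v = 5 in 9)) else (9 + (let w = false in 1)))
step 2: [let@0] (if true then (let y = (let z = true in (\u.z)) in (let v = 5 in 9)) else (9 + (let w = false in 1)))
step 3: [if@root] (let y = (let z = true in (\u.z)) in (let v = 5 in 9))
step 4: [let@0] (let y = (\u.true) in (let v = 5 in 9))
step 5: [let@root] (let v = 5 in 9)
step 6: [let@root] 9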